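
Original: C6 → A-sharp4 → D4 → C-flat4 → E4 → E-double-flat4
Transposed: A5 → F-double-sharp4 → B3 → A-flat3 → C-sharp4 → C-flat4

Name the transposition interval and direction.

down a minor third

Take the first pair: C6 → A5. C to A spans 3 letter names, so the interval is some kind of third.
A5 to C6 is 3 semitones, which makes it a minor third; the second version is lower, so the direction is down.
Checking another pair — Ebb4 → Cb4 — gives the same interval.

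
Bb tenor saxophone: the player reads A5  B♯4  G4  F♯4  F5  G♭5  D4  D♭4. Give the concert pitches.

G4 A#3 F3 E3 Eb4 Fb4 C3 Cb3

The Bb tenor saxophone sounds a major ninth below written, so transpose each written note down a major ninth.
A5 -> G4
B#4 -> A#3
G4 -> F3
F#4 -> E3
F5 -> Eb4
Gb5 -> Fb4
D4 -> C3
Db4 -> Cb3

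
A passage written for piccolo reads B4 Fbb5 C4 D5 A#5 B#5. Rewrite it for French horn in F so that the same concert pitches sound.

F#6 Cbb7 G5 A6 E#7 F##7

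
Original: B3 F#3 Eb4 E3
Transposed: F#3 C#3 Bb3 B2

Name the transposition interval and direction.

down a perfect fourth

From B3 to F#3 is 4 letter names — a fourth of some quality.
F#3 to B3 is 5 semitones, which makes it a perfect fourth; the second version is lower, so the direction is down.
Checking another pair — E3 → B2 — gives the same interval.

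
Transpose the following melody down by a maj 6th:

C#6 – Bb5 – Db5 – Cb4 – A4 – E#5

C#6: a sixth down reaches E, and 9 semitones makes it E5.
A major sixth down from Bb5 gives Db5.
Db5 down a major sixth is Fb4.
Cb4: a sixth down reaches E, and 9 semitones makes it Ebb3.
A4: a sixth down reaches C, and 9 semitones makes it C4.
E#5: a sixth down reaches G, and 9 semitones makes it G#4.

E5 Db5 Fb4 Ebb3 C4 G#4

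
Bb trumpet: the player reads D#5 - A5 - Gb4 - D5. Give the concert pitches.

C#5 G5 Fb4 C5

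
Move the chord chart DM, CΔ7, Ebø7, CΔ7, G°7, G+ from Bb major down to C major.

EM DΔ7 Fø7 DΔ7 A°7 A+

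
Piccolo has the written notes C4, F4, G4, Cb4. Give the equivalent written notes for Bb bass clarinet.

D6 G6 A6 Db6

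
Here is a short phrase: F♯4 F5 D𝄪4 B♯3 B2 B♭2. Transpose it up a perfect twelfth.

C#6 C7 A##5 F##5 F#4 F4

F#4 -> C#6
F5 -> C7
D##4 -> A##5
B#3 -> F##5
B2 -> F#4
Bb2 -> F4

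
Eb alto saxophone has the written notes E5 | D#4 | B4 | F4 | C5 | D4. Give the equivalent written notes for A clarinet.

First find concert pitch: the Eb alto saxophone sounds a major sixth below written, so E5 D#4 B4 F4 C5 D4 sounds G4 F#3 D4 Ab3 Eb4 F3.
Then write for A clarinet: it sounds a minor third below written, so the part must be a minor third above concert.
G4 → Bb4
F#3 → A3
D4 → F4
Ab3 → Cb4
Eb4 → Gb4
F3 → Ab3

Bb4 A3 F4 Cb4 Gb4 Ab3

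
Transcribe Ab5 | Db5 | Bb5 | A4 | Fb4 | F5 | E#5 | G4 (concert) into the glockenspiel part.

Ab3 Db3 Bb3 A2 Fb2 F3 E#3 G2

The glockenspiel sounds a perfect fifteenth above written, so the written part must be a perfect fifteenth below concert — transpose each note down.
Ab5 → Ab3
Db5 → Db3
Bb5 → Bb3
A4 → A2
Fb4 → Fb2
F5 → F3
E#5 → E#3
G4 → G2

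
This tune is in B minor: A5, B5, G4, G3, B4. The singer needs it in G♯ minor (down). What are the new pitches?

B minor to G♯ minor down is a minor third, so every note moves down by that interval.
A5 gives F#5
B5 gives G#5
G4 gives E4
G3 gives E3
B4 gives G#4

F#5 G#5 E4 E3 G#4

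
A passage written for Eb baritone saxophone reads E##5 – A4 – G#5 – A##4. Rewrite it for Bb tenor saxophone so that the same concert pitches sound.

A##4 D4 C#5 D##4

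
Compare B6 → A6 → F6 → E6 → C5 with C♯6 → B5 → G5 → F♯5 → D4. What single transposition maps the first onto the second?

From B6 to C#6 is 7 letter names — a seventh of some quality.
C#6 to B6 is 10 semitones, which makes it a minor seventh; the second version is lower, so the direction is down.
Checking another pair — C5 → D4 — gives the same interval.

down a minor seventh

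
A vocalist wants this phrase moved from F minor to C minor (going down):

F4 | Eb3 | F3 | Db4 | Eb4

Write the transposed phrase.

C4 Bb2 C3 Ab3 Bb3

From F down to C is a perfect fourth; apply that to each pitch.
F4 gives C4
Eb3 gives Bb2
F3 gives C3
Db4 gives Ab3
Eb4 gives Bb3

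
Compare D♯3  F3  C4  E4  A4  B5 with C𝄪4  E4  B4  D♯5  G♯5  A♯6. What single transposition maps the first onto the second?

up a major seventh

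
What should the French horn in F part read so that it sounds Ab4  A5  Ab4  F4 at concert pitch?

Written C4 sounds as F3 on the French horn in F, so concert pitches are written a perfect fifth up.
Ab4 → Eb5
A5 → E6
Ab4 → Eb5
F4 → C5

Eb5 E6 Eb5 C5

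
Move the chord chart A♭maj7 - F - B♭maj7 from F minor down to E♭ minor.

F minor down to E♭ minor is a major second; each chord root moves by that interval while the quality stays the same.
A♭maj7: root A♭ down a major second → Gb, giving Gbmaj7.
F: root F down a major second → Eb, giving Eb.
B♭maj7: root B♭ down a major second → Ab, giving Abmaj7.

Gbmaj7 Eb Abmaj7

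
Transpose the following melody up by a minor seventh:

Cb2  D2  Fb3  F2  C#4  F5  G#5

Bbb2 C3 Ebb4 Eb3 B4 Eb6 F#6

Cb2: a seventh up reaches B, and 10 semitones makes it Bbb2.
A minor seventh up from D2 gives C3.
Fb3: a seventh up reaches E, and 10 semitones makes it Ebb4.
F2 up a minor seventh is Eb3.
C#4: a seventh up reaches B, and 10 semitones makes it B4.
F5: a seventh up reaches E, and 10 semitones makes it Eb6.
G#5: a seventh up reaches F, and 10 semitones makes it F#6.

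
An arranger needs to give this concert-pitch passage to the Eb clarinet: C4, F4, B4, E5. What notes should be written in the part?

A3 D4 G#4 C#5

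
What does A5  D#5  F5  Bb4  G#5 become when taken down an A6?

Cb5 F4 Abb4 Dbb4 Bb4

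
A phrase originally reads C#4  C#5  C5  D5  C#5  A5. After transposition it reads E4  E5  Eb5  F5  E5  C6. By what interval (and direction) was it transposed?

Take the first pair: C#4 → E4. C to E spans 3 letter names, so the interval is some kind of third.
C#4 to E4 is 3 semitones, which makes it a minor third; the second version is higher, so the direction is up.
Checking another pair — A5 → C6 — gives the same interval.

up a minor third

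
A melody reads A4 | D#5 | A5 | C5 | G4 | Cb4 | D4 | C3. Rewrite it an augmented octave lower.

A4 to Ab3
D#5 to D4
A5 to Ab4
C5 to Cb4
G4 to Gb3
Cb4 to Cbb3
D4 to Db3
C3 to Cb2

Ab3 D4 Ab4 Cb4 Gb3 Cbb3 Db3 Cb2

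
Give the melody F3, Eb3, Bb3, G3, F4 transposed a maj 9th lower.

Eb2 Db2 Ab2 F2 Eb3

F3 to Eb2
Eb3 to Db2
Bb3 to Ab2
G3 to F2
F4 to Eb3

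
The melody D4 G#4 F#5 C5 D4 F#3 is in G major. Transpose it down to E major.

B3 E#4 D#5 A4 B3 D#3

G major to E major down is a minor third, so every note moves down by that interval.
D4 → B3
G#4 → E#4
F#5 → D#5
C5 → A4
D4 → B3
F#3 → D#3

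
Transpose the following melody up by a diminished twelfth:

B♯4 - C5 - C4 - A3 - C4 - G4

B#4: a twelfth up reaches F, and 18 semitones makes it F#6.
A diminished twelfth up from C5 gives Gb6.
A diminished twelfth up from C4 gives Gb5.
A3 up a diminished twelfth is Eb5.
C4: a twelfth up reaches G, and 18 semitones makes it Gb5.
G4 up a diminished twelfth is Db6.

F#6 Gb6 Gb5 Eb5 Gb5 Db6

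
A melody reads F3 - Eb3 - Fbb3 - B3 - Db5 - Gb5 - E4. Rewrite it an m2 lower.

E3 D3 Ebb3 A#3 C5 F5 D#4

F3 -> E3
Eb3 -> D3
Fbb3 -> Ebb3
B3 -> A#3
Db5 -> C5
Gb5 -> F5
E4 -> D#4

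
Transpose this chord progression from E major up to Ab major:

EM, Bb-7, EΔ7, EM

E major up to Ab major is a diminished fourth; each chord root moves by that interval while the quality stays the same.
EM: root E up a diminished fourth → Ab, giving AbM.
Bb-7: root Bb up a diminished fourth → Ebb, giving Ebb-7.
EΔ7: root E up a diminished fourth → Ab, giving AbΔ7.
EM: root E up a diminished fourth → Ab, giving AbM.

AbM Ebb-7 AbΔ7 AbM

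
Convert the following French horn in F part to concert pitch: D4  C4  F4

The French horn in F sounds a perfect fifth below written, so transpose each written note down a perfect fifth.
D4 gives G3
C4 gives F3
F4 gives Bb3

G3 F3 Bb3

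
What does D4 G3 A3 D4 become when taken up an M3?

A major third up from D4 gives F#4.
G3: a third up reaches B, and 4 semitones makes it B3.
A3 up a major third is C#4.
D4 up a major third is F#4.

F#4 B3 C#4 F#4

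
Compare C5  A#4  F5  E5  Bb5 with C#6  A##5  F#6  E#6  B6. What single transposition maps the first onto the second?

up an augmented octave

From C5 to C#6 is 8 letter names — an octave of some quality.
C5 to C#6 is 13 semitones, which makes it an augmented octave; the second version is higher, so the direction is up.
Checking another pair — Bb5 → B6 — gives the same interval.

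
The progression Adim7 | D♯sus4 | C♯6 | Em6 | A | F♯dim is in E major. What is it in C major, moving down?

Fdim7 Bsus4 A6 Cm6 F Ddim

E major down to C major is a major third; each chord root moves by that interval while the quality stays the same.
Adim7: root A down a major third → F, giving Fdim7.
D♯sus4: root D♯ down a major third → B, giving Bsus4.
C♯6: root C♯ down a major third → A, giving A6.
Em6: root E down a major third → C, giving Cm6.
A: root A down a major third → F, giving F.
F♯dim: root F♯ down a major third → D, giving Ddim.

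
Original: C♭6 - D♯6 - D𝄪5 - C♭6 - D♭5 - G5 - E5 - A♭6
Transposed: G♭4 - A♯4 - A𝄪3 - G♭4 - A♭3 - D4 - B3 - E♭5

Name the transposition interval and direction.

down a perfect eleventh

Take the first pair: Cb6 → Gb4. C to G spans 11 letter names, so the interval is some kind of eleventh.
Gb4 to Cb6 is 17 semitones, which makes it a perfect eleventh; the second version is lower, so the direction is down.
Checking another pair — Ab6 → Eb5 — gives the same interval.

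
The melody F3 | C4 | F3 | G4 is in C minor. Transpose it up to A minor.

C minor to A minor up is a major sixth, so every note moves up by that interval.
F3 -> D4
C4 -> A4
F3 -> D4
G4 -> E5

D4 A4 D4 E5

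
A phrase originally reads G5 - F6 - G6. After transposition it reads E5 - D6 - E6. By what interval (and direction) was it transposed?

down a minor third

From G5 to E5 is 3 letter names — a third of some quality.
E5 to G5 is 3 semitones, which makes it a minor third; the second version is lower, so the direction is down.
Checking another pair — G6 → E6 — gives the same interval.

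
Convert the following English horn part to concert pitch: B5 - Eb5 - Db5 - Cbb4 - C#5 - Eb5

E5 Ab4 Gb4 Fbb3 F#4 Ab4

The English horn sounds a perfect fifth below written, so transpose each written note down a perfect fifth.
B5 -> E5
Eb5 -> Ab4
Db5 -> Gb4
Cbb4 -> Fbb3
C#5 -> F#4
Eb5 -> Ab4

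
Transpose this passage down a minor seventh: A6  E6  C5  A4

A6 → B5
E6 → F#5
C5 → D4
A4 → B3

B5 F#5 D4 B3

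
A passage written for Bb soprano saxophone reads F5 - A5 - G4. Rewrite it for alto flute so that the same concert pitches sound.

First find concert pitch: the Bb soprano saxophone sounds a major second below written, so F5 A5 G4 sounds Eb5 G5 F4.
Then write for alto flute: it sounds a perfect fourth below written, so the part must be a perfect fourth above concert.
Eb5 → Ab5
G5 → C6
F4 → Bb4

Ab5 C6 Bb4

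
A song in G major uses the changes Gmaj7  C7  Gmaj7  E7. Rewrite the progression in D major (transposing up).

G major up to D major is a perfect fifth; each chord root moves by that interval while the quality stays the same.
Gmaj7: root G up a perfect fifth → D, giving Dmaj7.
C7: root C up a perfect fifth → G, giving G7.
Gmaj7: root G up a perfect fifth → D, giving Dmaj7.
E7: root E up a perfect fifth → B, giving B7.

Dmaj7 G7 Dmaj7 B7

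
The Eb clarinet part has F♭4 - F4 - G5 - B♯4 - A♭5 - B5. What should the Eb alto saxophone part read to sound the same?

First find concert pitch: the Eb clarinet sounds a minor third above written, so F♭4 F4 G5 B♯4 A♭5 B5 sounds Abb4 Ab4 Bb5 D#5 Cb6 D6.
Then write for Eb alto saxophone: it sounds a major sixth below written, so the part must be a major sixth above concert.
Abb4 → Fb5
Ab4 → F5
Bb5 → G6
D#5 → B#5
Cb6 → Ab6
D6 → B6

Fb5 F5 G6 B#5 Ab6 B6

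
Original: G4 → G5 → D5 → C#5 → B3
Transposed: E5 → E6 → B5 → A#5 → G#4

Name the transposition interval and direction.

up a major sixth

From G4 to E5 is 6 letter names — a sixth of some quality.
G4 to E5 is 9 semitones, which makes it a major sixth; the second version is higher, so the direction is up.
Checking another pair — B3 → G#4 — gives the same interval.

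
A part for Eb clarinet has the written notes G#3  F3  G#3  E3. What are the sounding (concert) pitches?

B3 Ab3 B3 G3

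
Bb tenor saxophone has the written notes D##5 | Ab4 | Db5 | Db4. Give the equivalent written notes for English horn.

G##4 Db4 Gb4 Gb3

First find concert pitch: the Bb tenor saxophone sounds a major ninth below written, so D##5 Ab4 Db5 Db4 sounds C##4 Gb3 Cb4 Cb3.
Then write for English horn: it sounds a perfect fifth below written, so the part must be a perfect fifth above concert.
C##4 → G##4
Gb3 → Db4
Cb4 → Gb4
Cb3 → Gb3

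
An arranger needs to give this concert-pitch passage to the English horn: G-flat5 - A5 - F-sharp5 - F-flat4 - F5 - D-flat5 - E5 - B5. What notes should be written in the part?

Db6 E6 C#6 Cb5 C6 Ab5 B5 F#6

Written C4 sounds as F3 on the English horn, so concert pitches are written a perfect fifth up.
Gb5 gives Db6
A5 gives E6
F#5 gives C#6
Fb4 gives Cb5
F5 gives C6
Db5 gives Ab5
E5 gives B5
B5 gives F#6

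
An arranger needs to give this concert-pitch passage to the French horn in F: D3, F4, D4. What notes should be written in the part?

A3 C5 A4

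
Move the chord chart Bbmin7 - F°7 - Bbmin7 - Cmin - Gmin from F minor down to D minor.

Gmin7 D°7 Gmin7 Amin Emin

F minor down to D minor is a minor third; each chord root moves by that interval while the quality stays the same.
Bbmin7: root Bb down a minor third → G, giving Gmin7.
F°7: root F down a minor third → D, giving D°7.
Bbmin7: root Bb down a minor third → G, giving Gmin7.
Cmin: root C down a minor third → A, giving Amin.
Gmin: root G down a minor third → E, giving Emin.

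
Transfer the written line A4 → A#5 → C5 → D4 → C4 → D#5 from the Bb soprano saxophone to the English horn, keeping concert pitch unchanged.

First find concert pitch: the Bb soprano saxophone sounds a major second below written, so A4 A#5 C5 D4 C4 D#5 sounds G4 G#5 Bb4 C4 Bb3 C#5.
Then write for English horn: it sounds a perfect fifth below written, so the part must be a perfect fifth above concert.
G4 → D5
G#5 → D#6
Bb4 → F5
C4 → G4
Bb3 → F4
C#5 → G#5

D5 D#6 F5 G4 F4 G#5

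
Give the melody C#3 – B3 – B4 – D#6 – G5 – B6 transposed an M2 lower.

C#3: a second down reaches B, and 2 semitones makes it B2.
A major second down from B3 gives A3.
B4 down a major second is A4.
D#6 down a major second is C#6.
G5 down a major second is F5.
B6: a second down reaches A, and 2 semitones makes it A6.

B2 A3 A4 C#6 F5 A6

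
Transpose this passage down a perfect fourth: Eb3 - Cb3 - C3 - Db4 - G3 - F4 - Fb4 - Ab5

Eb3 → Bb2
Cb3 → Gb2
C3 → G2
Db4 → Ab3
G3 → D3
F4 → C4
Fb4 → Cb4
Ab5 → Eb5

Bb2 Gb2 G2 Ab3 D3 C4 Cb4 Eb5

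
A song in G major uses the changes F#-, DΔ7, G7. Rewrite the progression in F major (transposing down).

E- CΔ7 F7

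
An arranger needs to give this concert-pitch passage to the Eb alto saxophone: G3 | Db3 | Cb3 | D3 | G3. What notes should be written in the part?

The Eb alto saxophone sounds a major sixth below written, so the written part must be a major sixth above concert — transpose each note up.
G3 becomes E4
Db3 becomes Bb3
Cb3 becomes Ab3
D3 becomes B3
G3 becomes E4

E4 Bb3 Ab3 B3 E4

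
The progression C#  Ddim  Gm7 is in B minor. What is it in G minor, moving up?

B minor up to G minor is a minor sixth; each chord root moves by that interval while the quality stays the same.
C#: root C# up a minor sixth → A, giving A.
Ddim: root D up a minor sixth → Bb, giving Bbdim.
Gm7: root G up a minor sixth → Eb, giving Ebm7.

A Bbdim Ebm7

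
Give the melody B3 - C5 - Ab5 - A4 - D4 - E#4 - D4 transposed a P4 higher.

E4 F5 Db6 D5 G4 A#4 G4

B3 up a perfect fourth is E4.
C5 up a perfect fourth is F5.
A perfect fourth up from Ab5 gives Db6.
A4: a fourth up reaches D, and 5 semitones makes it D5.
A perfect fourth up from D4 gives G4.
E#4: a fourth up reaches A, and 5 semitones makes it A#4.
D4 up a perfect fourth is G4.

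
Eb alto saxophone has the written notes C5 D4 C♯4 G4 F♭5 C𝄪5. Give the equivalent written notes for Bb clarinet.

F4 G3 F#3 C4 Bbb4 F##4

First find concert pitch: the Eb alto saxophone sounds a major sixth below written, so C5 D4 C♯4 G4 F♭5 C𝄪5 sounds Eb4 F3 E3 Bb3 Abb4 E#4.
Then write for Bb clarinet: it sounds a major second below written, so the part must be a major second above concert.
Eb4 → F4
F3 → G3
E3 → F#3
Bb3 → C4
Abb4 → Bbb4
E#4 → F##4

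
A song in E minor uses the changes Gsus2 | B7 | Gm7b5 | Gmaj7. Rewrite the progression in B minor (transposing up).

Dsus2 F#7 Dm7b5 Dmaj7

E minor up to B minor is a perfect fifth; each chord root moves by that interval while the quality stays the same.
Gsus2: root G up a perfect fifth → D, giving Dsus2.
B7: root B up a perfect fifth → F#, giving F#7.
Gm7b5: root G up a perfect fifth → D, giving Dm7b5.
Gmaj7: root G up a perfect fifth → D, giving Dmaj7.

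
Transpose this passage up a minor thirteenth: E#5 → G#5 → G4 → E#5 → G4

E#5 becomes C#7
G#5 becomes E7
G4 becomes Eb6
E#5 becomes C#7
G4 becomes Eb6

C#7 E7 Eb6 C#7 Eb6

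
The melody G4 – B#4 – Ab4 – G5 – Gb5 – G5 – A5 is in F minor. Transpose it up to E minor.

F minor to E minor up is a major seventh, so every note moves up by that interval.
G4 becomes F#5
B#4 becomes A##5
Ab4 becomes G5
G5 becomes F#6
Gb5 becomes F6
G5 becomes F#6
A5 becomes G#6

F#5 A##5 G5 F#6 F6 F#6 G#6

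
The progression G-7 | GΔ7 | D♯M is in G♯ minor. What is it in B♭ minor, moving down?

G♯ minor down to B♭ minor is an augmented sixth; each chord root moves by that interval while the quality stays the same.
G-7: root G down an augmented sixth → Bbb, giving Bbb-7.
GΔ7: root G down an augmented sixth → Bbb, giving BbbΔ7.
D♯M: root D♯ down an augmented sixth → F, giving FM.

Bbb-7 BbbΔ7 FM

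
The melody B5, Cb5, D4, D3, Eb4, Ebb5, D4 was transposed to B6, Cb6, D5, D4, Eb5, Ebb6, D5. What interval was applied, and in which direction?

up a perfect octave

From B5 to B6 is 8 letter names — an octave of some quality.
B5 to B6 is 12 semitones, which makes it a perfect octave; the second version is higher, so the direction is up.
Checking another pair — D4 → D5 — gives the same interval.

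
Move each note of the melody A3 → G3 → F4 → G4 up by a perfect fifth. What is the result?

A3 to E4
G3 to D4
F4 to C5
G4 to D5

E4 D4 C5 D5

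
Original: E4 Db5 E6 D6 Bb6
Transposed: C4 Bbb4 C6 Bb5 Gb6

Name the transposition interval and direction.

down a major third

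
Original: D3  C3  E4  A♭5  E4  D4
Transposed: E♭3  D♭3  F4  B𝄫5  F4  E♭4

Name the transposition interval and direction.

up a minor second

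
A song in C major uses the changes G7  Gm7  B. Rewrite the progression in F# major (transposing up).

C major up to F# major is an augmented fourth; each chord root moves by that interval while the quality stays the same.
G7: root G up an augmented fourth → C#, giving C#7.
Gm7: root G up an augmented fourth → C#, giving C#m7.
B: root B up an augmented fourth → E#, giving E#.

C#7 C#m7 E#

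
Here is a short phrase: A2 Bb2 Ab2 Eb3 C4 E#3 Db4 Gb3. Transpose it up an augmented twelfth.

A2 to E#4
Bb2 to F#4
Ab2 to E4
Eb3 to B4
C4 to G#5
E#3 to B##4
Db4 to A5
Gb3 to D5

E#4 F#4 E4 B4 G#5 B##4 A5 D5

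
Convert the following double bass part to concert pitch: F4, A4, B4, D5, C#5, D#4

F3 A3 B3 D4 C#4 D#3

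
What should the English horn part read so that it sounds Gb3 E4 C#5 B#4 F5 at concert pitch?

The English horn sounds a perfect fifth below written, so the written part must be a perfect fifth above concert — transpose each note up.
Gb3 to Db4
E4 to B4
C#5 to G#5
B#4 to F##5
F5 to C6

Db4 B4 G#5 F##5 C6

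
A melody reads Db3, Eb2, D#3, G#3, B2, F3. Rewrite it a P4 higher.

A perfect fourth up from Db3 gives Gb3.
A perfect fourth up from Eb2 gives Ab2.
D#3 up a perfect fourth is G#3.
G#3: a fourth up reaches C, and 5 semitones makes it C#4.
B2 up a perfect fourth is E3.
F3 up a perfect fourth is Bb3.

Gb3 Ab2 G#3 C#4 E3 Bb3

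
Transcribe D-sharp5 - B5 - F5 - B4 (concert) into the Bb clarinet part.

E#5 C#6 G5 C#5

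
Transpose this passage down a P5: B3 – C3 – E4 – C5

B3 → E3
C3 → F2
E4 → A3
C5 → F4

E3 F2 A3 F4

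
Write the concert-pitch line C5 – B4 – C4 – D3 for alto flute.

F5 E5 F4 G3

Written C4 sounds as G3 on the alto flute, so concert pitches are written a perfect fourth up.
C5 → F5
B4 → E5
C4 → F4
D3 → G3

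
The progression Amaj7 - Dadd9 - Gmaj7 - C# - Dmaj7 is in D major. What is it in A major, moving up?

D major up to A major is a perfect fifth; each chord root moves by that interval while the quality stays the same.
Amaj7: root A up a perfect fifth → E, giving Emaj7.
Dadd9: root D up a perfect fifth → A, giving Aadd9.
Gmaj7: root G up a perfect fifth → D, giving Dmaj7.
C#: root C# up a perfect fifth → G#, giving G#.
Dmaj7: root D up a perfect fifth → A, giving Amaj7.

Emaj7 Aadd9 Dmaj7 G# Amaj7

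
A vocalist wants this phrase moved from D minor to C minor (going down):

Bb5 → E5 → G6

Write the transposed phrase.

Ab5 D5 F6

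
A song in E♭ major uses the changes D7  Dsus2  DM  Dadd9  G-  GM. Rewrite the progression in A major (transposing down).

E♭ major down to A major is a diminished fifth; each chord root moves by that interval while the quality stays the same.
D7: root D down a diminished fifth → G#, giving G#7.
Dsus2: root D down a diminished fifth → G#, giving G#sus2.
DM: root D down a diminished fifth → G#, giving G#M.
Dadd9: root D down a diminished fifth → G#, giving G#add9.
G-: root G down a diminished fifth → C#, giving C#-.
GM: root G down a diminished fifth → C#, giving C#M.

G#7 G#sus2 G#M G#add9 C#- C#M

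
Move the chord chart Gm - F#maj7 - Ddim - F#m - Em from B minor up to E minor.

B minor up to E minor is a perfect fourth; each chord root moves by that interval while the quality stays the same.
Gm: root G up a perfect fourth → C, giving Cm.
F#maj7: root F# up a perfect fourth → B, giving Bmaj7.
Ddim: root D up a perfect fourth → G, giving Gdim.
F#m: root F# up a perfect fourth → B, giving Bm.
Em: root E up a perfect fourth → A, giving Am.

Cm Bmaj7 Gdim Bm Am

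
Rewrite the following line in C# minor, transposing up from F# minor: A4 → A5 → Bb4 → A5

From F# up to C# is a perfect fifth; apply that to each pitch.
A4 becomes E5
A5 becomes E6
Bb4 becomes F5
A5 becomes E6

E5 E6 F5 E6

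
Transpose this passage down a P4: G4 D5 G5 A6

D4 A4 D5 E6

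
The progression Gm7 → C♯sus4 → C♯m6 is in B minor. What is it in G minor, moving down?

Ebm7 Asus4 Am6

B minor down to G minor is a major third; each chord root moves by that interval while the quality stays the same.
Gm7: root G down a major third → Eb, giving Ebm7.
C♯sus4: root C♯ down a major third → A, giving Asus4.
C♯m6: root C♯ down a major third → A, giving Am6.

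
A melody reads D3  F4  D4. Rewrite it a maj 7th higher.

C#4 E5 C#5

D3 up a major seventh is C#4.
F4: a seventh up reaches E, and 11 semitones makes it E5.
D4 up a major seventh is C#5.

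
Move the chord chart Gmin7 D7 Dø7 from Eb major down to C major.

Eb major down to C major is a minor third; each chord root moves by that interval while the quality stays the same.
Gmin7: root G down a minor third → E, giving Emin7.
D7: root D down a minor third → B, giving B7.
Dø7: root D down a minor third → B, giving Bø7.

Emin7 B7 Bø7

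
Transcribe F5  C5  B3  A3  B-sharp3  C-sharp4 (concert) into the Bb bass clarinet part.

G6 D6 C#5 B4 C##5 D#5

The Bb bass clarinet sounds a major ninth below written, so the written part must be a major ninth above concert — transpose each note up.
F5 -> G6
C5 -> D6
B3 -> C#5
A3 -> B4
B#3 -> C##5
C#4 -> D#5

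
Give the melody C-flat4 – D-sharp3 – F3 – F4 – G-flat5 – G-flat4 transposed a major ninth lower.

Bbb2 C#2 Eb2 Eb3 Fb4 Fb3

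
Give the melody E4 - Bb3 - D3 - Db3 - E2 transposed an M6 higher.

C#5 G4 B3 Bb3 C#3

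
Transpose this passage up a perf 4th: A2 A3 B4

D3 D4 E5

A2: a fourth up reaches D, and 5 semitones makes it D3.
A perfect fourth up from A3 gives D4.
B4 up a perfect fourth is E5.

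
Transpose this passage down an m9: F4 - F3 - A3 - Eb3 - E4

F4 down a minor ninth is E3.
F3 down a minor ninth is E2.
A3: a ninth down reaches G, and 13 semitones makes it G#2.
Eb3: a ninth down reaches D, and 13 semitones makes it D2.
E4: a ninth down reaches D, and 13 semitones makes it D#3.

E3 E2 G#2 D2 D#3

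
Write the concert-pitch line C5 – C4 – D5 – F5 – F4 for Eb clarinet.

The Eb clarinet sounds a minor third above written, so the written part must be a minor third below concert — transpose each note down.
C5 to A4
C4 to A3
D5 to B4
F5 to D5
F4 to D4

A4 A3 B4 D5 D4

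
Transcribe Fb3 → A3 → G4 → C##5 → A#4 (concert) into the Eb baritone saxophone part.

Db5 F#5 E6 A##6 F##6

Written C4 sounds as Eb2 on the Eb baritone saxophone, so concert pitches are written a major thirteenth up.
Fb3 becomes Db5
A3 becomes F#5
G4 becomes E6
C##5 becomes A##6
A#4 becomes F##6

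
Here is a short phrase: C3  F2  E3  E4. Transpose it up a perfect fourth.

F3 Bb2 A3 A4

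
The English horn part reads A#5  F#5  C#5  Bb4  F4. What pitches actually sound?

The English horn sounds a perfect fifth below written, so transpose each written note down a perfect fifth.
A#5 to D#5
F#5 to B4
C#5 to F#4
Bb4 to Eb4
F4 to Bb3

D#5 B4 F#4 Eb4 Bb3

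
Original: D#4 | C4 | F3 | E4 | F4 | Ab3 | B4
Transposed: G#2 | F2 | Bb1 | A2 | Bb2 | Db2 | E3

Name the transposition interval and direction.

down a perfect twelfth

Take the first pair: D#4 → G#2. D to G spans 12 letter names, so the interval is some kind of twelfth.
G#2 to D#4 is 19 semitones, which makes it a perfect twelfth; the second version is lower, so the direction is down.
Checking another pair — B4 → E3 — gives the same interval.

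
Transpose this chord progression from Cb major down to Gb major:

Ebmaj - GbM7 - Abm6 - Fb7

Bbmaj DbM7 Ebm6 Cb7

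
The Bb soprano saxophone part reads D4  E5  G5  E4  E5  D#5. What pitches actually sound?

Written C4 on the Bb soprano saxophone sounds as Bb3, a major second lower; apply that shift to every note.
D4 to C4
E5 to D5
G5 to F5
E4 to D4
E5 to D5
D#5 to C#5

C4 D5 F5 D4 D5 C#5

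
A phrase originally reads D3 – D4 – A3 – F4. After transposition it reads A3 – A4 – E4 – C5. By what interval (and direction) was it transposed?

up a perfect fifth

Take the first pair: D3 → A3. D to A spans 5 letter names, so the interval is some kind of fifth.
D3 to A3 is 7 semitones, which makes it a perfect fifth; the second version is higher, so the direction is up.
Checking another pair — F4 → C5 — gives the same interval.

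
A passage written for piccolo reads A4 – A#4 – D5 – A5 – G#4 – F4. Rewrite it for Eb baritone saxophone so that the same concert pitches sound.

F#7 F##7 B7 F#8 E#7 D7

First find concert pitch: the piccolo sounds a perfect octave above written, so A4 A#4 D5 A5 G#4 F4 sounds A5 A#5 D6 A6 G#5 F5.
Then write for Eb baritone saxophone: it sounds a major thirteenth below written, so the part must be a major thirteenth above concert.
A5 → F#7
A#5 → F##7
D6 → B7
A6 → F#8
G#5 → E#7
F5 → D7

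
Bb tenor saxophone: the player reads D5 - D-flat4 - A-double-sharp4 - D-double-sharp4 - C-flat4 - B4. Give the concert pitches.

C4 Cb3 G##3 C##3 Bbb2 A3

Written C4 on the Bb tenor saxophone sounds as Bb2, a major ninth lower; apply that shift to every note.
D5 -> C4
Db4 -> Cb3
A##4 -> G##3
D##4 -> C##3
Cb4 -> Bbb2
B4 -> A3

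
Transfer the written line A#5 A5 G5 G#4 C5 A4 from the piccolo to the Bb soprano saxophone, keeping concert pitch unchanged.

B#6 B6 A6 A#5 D6 B5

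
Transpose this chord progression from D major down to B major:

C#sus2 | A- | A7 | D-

A#sus2 F#- F#7 B-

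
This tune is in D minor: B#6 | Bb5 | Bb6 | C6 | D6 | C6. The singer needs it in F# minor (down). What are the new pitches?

D##6 D5 D6 E5 F#5 E5

D minor to F# minor down is a minor sixth, so every note moves down by that interval.
B#6 gives D##6
Bb5 gives D5
Bb6 gives D6
C6 gives E5
D6 gives F#5
C6 gives E5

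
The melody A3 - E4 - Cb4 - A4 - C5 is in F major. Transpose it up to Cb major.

F major to Cb major up is a diminished fifth, so every note moves up by that interval.
A3 to Eb4
E4 to Bb4
Cb4 to Gbb4
A4 to Eb5
C5 to Gb5

Eb4 Bb4 Gbb4 Eb5 Gb5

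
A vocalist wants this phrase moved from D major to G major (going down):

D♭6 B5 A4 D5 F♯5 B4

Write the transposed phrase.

Gb5 E5 D4 G4 B4 E4

D major to G major down is a perfect fifth, so every note moves down by that interval.
Db6 gives Gb5
B5 gives E5
A4 gives D4
D5 gives G4
F#5 gives B4
B4 gives E4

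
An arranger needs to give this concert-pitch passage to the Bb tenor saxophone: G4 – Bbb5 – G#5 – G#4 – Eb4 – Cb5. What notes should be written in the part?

The Bb tenor saxophone sounds a major ninth below written, so the written part must be a major ninth above concert — transpose each note up.
G4 to A5
Bbb5 to Cb7
G#5 to A#6
G#4 to A#5
Eb4 to F5
Cb5 to Db6

A5 Cb7 A#6 A#5 F5 Db6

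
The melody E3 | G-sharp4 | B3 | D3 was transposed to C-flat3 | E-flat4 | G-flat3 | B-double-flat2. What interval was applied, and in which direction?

down an augmented third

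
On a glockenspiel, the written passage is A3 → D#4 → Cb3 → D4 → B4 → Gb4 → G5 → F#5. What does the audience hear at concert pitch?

A5 D#6 Cb5 D6 B6 Gb6 G7 F#7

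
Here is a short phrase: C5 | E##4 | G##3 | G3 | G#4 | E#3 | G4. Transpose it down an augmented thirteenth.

Ebb3 G#2 B1 Bbb1 Bb2 G1 Bbb2

C5 down an augmented thirteenth is Ebb3.
E##4: a thirteenth down reaches G, and 22 semitones makes it G#2.
G##3 down an augmented thirteenth is B1.
G3: a thirteenth down reaches B, and 22 semitones makes it Bbb1.
An augmented thirteenth down from G#4 gives Bb2.
E#3: a thirteenth down reaches G, and 22 semitones makes it G1.
G4: a thirteenth down reaches B, and 22 semitones makes it Bbb2.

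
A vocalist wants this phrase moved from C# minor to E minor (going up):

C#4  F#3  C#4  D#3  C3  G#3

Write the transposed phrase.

From C# up to E is a minor third; apply that to each pitch.
C#4 gives E4
F#3 gives A3
C#4 gives E4
D#3 gives F#3
C3 gives Eb3
G#3 gives B3

E4 A3 E4 F#3 Eb3 B3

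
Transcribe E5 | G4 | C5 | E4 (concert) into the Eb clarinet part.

C#5 E4 A4 C#4

The Eb clarinet sounds a minor third above written, so the written part must be a minor third below concert — transpose each note down.
E5 becomes C#5
G4 becomes E4
C5 becomes A4
E4 becomes C#4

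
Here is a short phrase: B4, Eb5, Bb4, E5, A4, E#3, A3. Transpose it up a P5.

B4 -> F#5
Eb5 -> Bb5
Bb4 -> F5
E5 -> B5
A4 -> E5
E#3 -> B#3
A3 -> E4

F#5 Bb5 F5 B5 E5 B#3 E4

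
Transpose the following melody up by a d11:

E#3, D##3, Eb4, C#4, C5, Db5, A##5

A diminished eleventh up from E#3 gives A4.
D##3 up a diminished eleventh is G#4.
Eb4: an eleventh up reaches A, and 16 semitones makes it Abb5.
C#4 up a diminished eleventh is F5.
C5 up a diminished eleventh is Fb6.
A diminished eleventh up from Db5 gives Gbb6.
A##5 up a diminished eleventh is D#7.

A4 G#4 Abb5 F5 Fb6 Gbb6 D#7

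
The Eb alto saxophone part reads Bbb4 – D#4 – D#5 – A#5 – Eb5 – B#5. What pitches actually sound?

Dbb4 F#3 F#4 C#5 Gb4 D#5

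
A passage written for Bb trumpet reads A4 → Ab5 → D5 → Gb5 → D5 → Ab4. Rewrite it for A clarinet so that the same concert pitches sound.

First find concert pitch: the Bb trumpet sounds a major second below written, so A4 Ab5 D5 Gb5 D5 Ab4 sounds G4 Gb5 C5 Fb5 C5 Gb4.
Then write for A clarinet: it sounds a minor third below written, so the part must be a minor third above concert.
G4 → Bb4
Gb5 → Bbb5
C5 → Eb5
Fb5 → Abb5
C5 → Eb5
Gb4 → Bbb4

Bb4 Bbb5 Eb5 Abb5 Eb5 Bbb4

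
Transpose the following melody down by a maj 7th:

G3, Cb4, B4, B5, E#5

A major seventh down from G3 gives Ab2.
Cb4: a seventh down reaches D, and 11 semitones makes it Dbb3.
B4 down a major seventh is C4.
B5: a seventh down reaches C, and 11 semitones makes it C5.
A major seventh down from E#5 gives F#4.

Ab2 Dbb3 C4 C5 F#4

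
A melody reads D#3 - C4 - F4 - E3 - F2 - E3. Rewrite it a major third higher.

F##3 E4 A4 G#3 A2 G#3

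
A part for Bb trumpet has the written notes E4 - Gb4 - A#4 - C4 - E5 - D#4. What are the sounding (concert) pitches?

D4 Fb4 G#4 Bb3 D5 C#4

Written C4 on the Bb trumpet sounds as Bb3, a major second lower; apply that shift to every note.
E4 -> D4
Gb4 -> Fb4
A#4 -> G#4
C4 -> Bb3
E5 -> D5
D#4 -> C#4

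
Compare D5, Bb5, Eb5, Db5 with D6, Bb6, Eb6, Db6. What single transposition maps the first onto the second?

up a perfect octave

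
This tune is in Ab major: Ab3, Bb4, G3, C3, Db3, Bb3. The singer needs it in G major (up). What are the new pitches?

From Ab up to G is a major seventh; apply that to each pitch.
Ab3 → G4
Bb4 → A5
G3 → F#4
C3 → B3
Db3 → C4
Bb3 → A4

G4 A5 F#4 B3 C4 A4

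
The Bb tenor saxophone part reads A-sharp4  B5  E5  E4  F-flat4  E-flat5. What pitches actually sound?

G#3 A4 D4 D3 Ebb3 Db4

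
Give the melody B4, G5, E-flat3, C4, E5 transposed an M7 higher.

A#5 F#6 D4 B4 D#6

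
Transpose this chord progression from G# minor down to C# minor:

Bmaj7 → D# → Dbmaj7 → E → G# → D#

Emaj7 G# Gbmaj7 A C# G#

G# minor down to C# minor is a perfect fifth; each chord root moves by that interval while the quality stays the same.
Bmaj7: root B down a perfect fifth → E, giving Emaj7.
D#: root D# down a perfect fifth → G#, giving G#.
Dbmaj7: root Db down a perfect fifth → Gb, giving Gbmaj7.
E: root E down a perfect fifth → A, giving A.
G#: root G# down a perfect fifth → C#, giving C#.
D#: root D# down a perfect fifth → G#, giving G#.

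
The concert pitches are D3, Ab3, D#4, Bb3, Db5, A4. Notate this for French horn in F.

The French horn in F sounds a perfect fifth below written, so the written part must be a perfect fifth above concert — transpose each note up.
D3 to A3
Ab3 to Eb4
D#4 to A#4
Bb3 to F4
Db5 to Ab5
A4 to E5

A3 Eb4 A#4 F4 Ab5 E5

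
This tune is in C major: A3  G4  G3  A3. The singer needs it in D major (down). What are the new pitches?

From C down to D is a minor seventh; apply that to each pitch.
A3 → B2
G4 → A3
G3 → A2
A3 → B2

B2 A3 A2 B2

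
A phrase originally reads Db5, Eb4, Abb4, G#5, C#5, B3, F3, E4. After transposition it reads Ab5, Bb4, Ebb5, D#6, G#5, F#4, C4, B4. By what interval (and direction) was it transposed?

From Db5 to Ab5 is 5 letter names — a fifth of some quality.
Db5 to Ab5 is 7 semitones, which makes it a perfect fifth; the second version is higher, so the direction is up.
Checking another pair — E4 → B4 — gives the same interval.

up a perfect fifth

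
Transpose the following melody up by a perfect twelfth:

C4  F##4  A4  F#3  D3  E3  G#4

C4 up a perfect twelfth is G5.
F##4 up a perfect twelfth is C##6.
A4: a twelfth up reaches E, and 19 semitones makes it E6.
F#3 up a perfect twelfth is C#5.
A perfect twelfth up from D3 gives A4.
A perfect twelfth up from E3 gives B4.
G#4: a twelfth up reaches D, and 19 semitones makes it D#6.

G5 C##6 E6 C#5 A4 B4 D#6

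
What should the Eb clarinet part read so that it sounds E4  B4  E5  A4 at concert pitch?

Written C4 sounds as Eb4 on the Eb clarinet, so concert pitches are written a minor third down.
E4 → C#4
B4 → G#4
E5 → C#5
A4 → F#4

C#4 G#4 C#5 F#4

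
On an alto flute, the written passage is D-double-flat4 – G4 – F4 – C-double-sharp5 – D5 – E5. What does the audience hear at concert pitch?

Abb3 D4 C4 G##4 A4 B4

Written C4 on the alto flute sounds as G3, a perfect fourth lower; apply that shift to every note.
Dbb4 to Abb3
G4 to D4
F4 to C4
C##5 to G##4
D5 to A4
E5 to B4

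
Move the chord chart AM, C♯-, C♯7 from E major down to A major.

DM F#- F#7

E major down to A major is a perfect fifth; each chord root moves by that interval while the quality stays the same.
AM: root A down a perfect fifth → D, giving DM.
C♯-: root C♯ down a perfect fifth → F#, giving F#-.
C♯7: root C♯ down a perfect fifth → F#, giving F#7.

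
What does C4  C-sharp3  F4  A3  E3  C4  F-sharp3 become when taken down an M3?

C4 becomes Ab3
C#3 becomes A2
F4 becomes Db4
A3 becomes F3
E3 becomes C3
C4 becomes Ab3
F#3 becomes D3

Ab3 A2 Db4 F3 C3 Ab3 D3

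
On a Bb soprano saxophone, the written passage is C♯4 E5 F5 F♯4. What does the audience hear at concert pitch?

B3 D5 Eb5 E4

Written C4 on the Bb soprano saxophone sounds as Bb3, a major second lower; apply that shift to every note.
C#4 -> B3
E5 -> D5
F5 -> Eb5
F#4 -> E4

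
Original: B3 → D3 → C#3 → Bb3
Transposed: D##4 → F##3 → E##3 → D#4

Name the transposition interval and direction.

up an augmented third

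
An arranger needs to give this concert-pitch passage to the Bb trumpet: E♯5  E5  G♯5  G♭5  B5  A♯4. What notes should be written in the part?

F##5 F#5 A#5 Ab5 C#6 B#4

The Bb trumpet sounds a major second below written, so the written part must be a major second above concert — transpose each note up.
E#5 gives F##5
E5 gives F#5
G#5 gives A#5
Gb5 gives Ab5
B5 gives C#6
A#4 gives B#4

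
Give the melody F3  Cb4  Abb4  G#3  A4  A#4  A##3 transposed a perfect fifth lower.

F3: a fifth down reaches B, and 7 semitones makes it Bb2.
Cb4: a fifth down reaches F, and 7 semitones makes it Fb3.
Abb4: a fifth down reaches D, and 7 semitones makes it Dbb4.
A perfect fifth down from G#3 gives C#3.
A4: a fifth down reaches D, and 7 semitones makes it D4.
A perfect fifth down from A#4 gives D#4.
A perfect fifth down from A##3 gives D##3.

Bb2 Fb3 Dbb4 C#3 D4 D#4 D##3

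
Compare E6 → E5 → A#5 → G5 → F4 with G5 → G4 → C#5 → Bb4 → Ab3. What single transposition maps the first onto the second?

From E6 to G5 is 6 letter names — a sixth of some quality.
G5 to E6 is 9 semitones, which makes it a major sixth; the second version is lower, so the direction is down.
Checking another pair — F4 → Ab3 — gives the same interval.

down a major sixth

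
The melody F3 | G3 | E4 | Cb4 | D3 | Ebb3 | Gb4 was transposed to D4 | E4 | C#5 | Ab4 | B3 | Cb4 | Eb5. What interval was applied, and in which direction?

up a major sixth

From F3 to D4 is 6 letter names — a sixth of some quality.
F3 to D4 is 9 semitones, which makes it a major sixth; the second version is higher, so the direction is up.
Checking another pair — Gb4 → Eb5 — gives the same interval.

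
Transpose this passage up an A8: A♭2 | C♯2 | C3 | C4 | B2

A3 C##3 C#4 C#5 B#3

Ab2 becomes A3
C#2 becomes C##3
C3 becomes C#4
C4 becomes C#5
B2 becomes B#3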